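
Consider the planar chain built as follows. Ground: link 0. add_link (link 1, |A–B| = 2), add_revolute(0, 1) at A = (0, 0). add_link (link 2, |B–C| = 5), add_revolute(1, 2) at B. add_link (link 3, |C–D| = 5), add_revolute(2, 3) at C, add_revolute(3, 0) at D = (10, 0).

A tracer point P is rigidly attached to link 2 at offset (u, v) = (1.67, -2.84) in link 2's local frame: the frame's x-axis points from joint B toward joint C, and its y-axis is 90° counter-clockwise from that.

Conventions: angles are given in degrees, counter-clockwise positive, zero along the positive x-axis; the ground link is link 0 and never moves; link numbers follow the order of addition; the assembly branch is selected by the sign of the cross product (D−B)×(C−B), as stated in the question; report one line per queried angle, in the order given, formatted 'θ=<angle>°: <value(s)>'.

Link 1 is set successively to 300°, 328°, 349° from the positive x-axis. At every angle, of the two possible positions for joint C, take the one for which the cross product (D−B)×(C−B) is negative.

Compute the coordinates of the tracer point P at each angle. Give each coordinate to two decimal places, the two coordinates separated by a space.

A=(0,0), D=(10.00,0)
θ=300°: B = A + 2.00·(cos300°, sin300°) = (1.0000, -1.7321)
θ=300°: |BD| = 9.1652
θ=300°: circle(B,5.00) ∩ circle(D,5.00): a=4.5826, h=2.0000
θ=300°:   candidates: C₊=(5.1220,1.0979) cross=18.330; C₋=(5.8780,-2.8300) cross=-18.330
θ=300°:   branch - wants cross < 0 → take C=(5.8780,-2.8300) (cross=-18.330)
θ=300°: ex = (C−B)/|BC| = (0.9756,-0.2196); ey = (0.2196,0.9756)
θ=300°: P = B + 1.67·ex + -2.84·ey = (2.0056,-4.8694)
θ=328°: B = A + 2.00·(cos328°, sin328°) = (1.6961, -1.0598)
θ=328°: |BD| = 8.3713
θ=328°: circle(B,5.00) ∩ circle(D,5.00): a=4.1856, h=2.7350
θ=328°:   candidates: C₊=(5.5018,2.1831) cross=22.896; C₋=(6.1943,-3.2430) cross=-22.896
θ=328°:   branch - wants cross < 0 → take C=(6.1943,-3.2430) (cross=-22.896)
θ=328°: ex = (C−B)/|BC| = (0.8996,-0.4366); ey = (0.4366,0.8996)
θ=328°: P = B + 1.67·ex + -2.84·ey = (1.9585,-4.3440)
θ=349°: B = A + 2.00·(cos349°, sin349°) = (1.9633, -0.3816)
θ=349°: |BD| = 8.0458
θ=349°: circle(B,5.00) ∩ circle(D,5.00): a=4.0229, h=2.9692
θ=349°:   candidates: C₊=(5.8408,2.7751) cross=23.890; C₋=(6.1225,-3.1567) cross=-23.890
θ=349°:   branch - wants cross < 0 → take C=(6.1225,-3.1567) (cross=-23.890)
θ=349°: ex = (C−B)/|BC| = (0.8318,-0.5550); ey = (0.5550,0.8318)
θ=349°: P = B + 1.67·ex + -2.84·ey = (1.7762,-3.6709)

θ=300°: 2.01 -4.87
θ=328°: 1.96 -4.34
θ=349°: 1.78 -3.67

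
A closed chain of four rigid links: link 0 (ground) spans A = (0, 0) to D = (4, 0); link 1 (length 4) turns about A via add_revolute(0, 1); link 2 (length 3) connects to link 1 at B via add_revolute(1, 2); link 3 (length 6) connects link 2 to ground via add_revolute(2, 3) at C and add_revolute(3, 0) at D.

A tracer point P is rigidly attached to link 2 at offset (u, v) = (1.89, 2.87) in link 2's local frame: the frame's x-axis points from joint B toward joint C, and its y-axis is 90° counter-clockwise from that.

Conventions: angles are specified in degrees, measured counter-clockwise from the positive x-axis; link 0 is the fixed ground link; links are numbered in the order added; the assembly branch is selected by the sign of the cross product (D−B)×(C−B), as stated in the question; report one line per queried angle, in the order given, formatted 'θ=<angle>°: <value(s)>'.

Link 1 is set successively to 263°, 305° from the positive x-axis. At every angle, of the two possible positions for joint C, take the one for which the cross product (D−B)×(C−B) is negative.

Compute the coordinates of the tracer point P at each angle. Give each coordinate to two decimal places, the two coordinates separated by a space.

A=(0,0), D=(4.00,0)
θ=263°: B = A + 4.00·(cos263°, sin263°) = (-0.4875, -3.9702)
θ=263°: |BD| = 5.9916
θ=263°: circle(B,3.00) ∩ circle(D,6.00): a=0.7427, h=2.9066
θ=263°:   candidates: C₊=(-1.8572,-1.3011) cross=17.415; C₋=(1.9947,-5.6550) cross=-17.415
θ=263°:   branch - wants cross < 0 → take C=(1.9947,-5.6550) (cross=-17.415)
θ=263°: ex = (C−B)/|BC| = (0.8274,-0.5616); ey = (0.5616,0.8274)
θ=263°: P = B + 1.89·ex + 2.87·ey = (2.6881,-2.6570)
θ=305°: B = A + 4.00·(cos305°, sin305°) = (2.2943, -3.2766)
θ=305°: |BD| = 3.6940
θ=305°: circle(B,3.00) ∩ circle(D,6.00): a=-1.8076, h=2.3943
θ=305°:   candidates: C₊=(-0.6641,-3.7744) cross=8.844; C₋=(3.5834,-5.9855) cross=-8.844
θ=305°:   branch - wants cross < 0 → take C=(3.5834,-5.9855) (cross=-8.844)
θ=305°: ex = (C−B)/|BC| = (0.4297,-0.9030); ey = (0.9030,0.4297)
θ=305°: P = B + 1.89·ex + 2.87·ey = (5.6980,-3.7500)

θ=263°: 2.69 -2.66
θ=305°: 5.70 -3.75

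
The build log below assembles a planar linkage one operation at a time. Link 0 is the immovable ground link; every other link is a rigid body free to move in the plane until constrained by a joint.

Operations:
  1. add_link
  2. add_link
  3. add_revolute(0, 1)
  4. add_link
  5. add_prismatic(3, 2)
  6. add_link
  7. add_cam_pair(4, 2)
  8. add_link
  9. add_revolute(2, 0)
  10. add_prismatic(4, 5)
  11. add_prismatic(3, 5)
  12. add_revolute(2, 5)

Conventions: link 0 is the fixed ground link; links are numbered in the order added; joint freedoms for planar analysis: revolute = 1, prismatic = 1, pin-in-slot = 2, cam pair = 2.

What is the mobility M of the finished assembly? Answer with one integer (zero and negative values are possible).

link 0 = ground. State L|J1|J2 = 1|0|0
+link1  2|0|0
+link2  3|0|0
R(0,1) f=1→J1  3|1|0
+link3  4|1|0
P(3,2) f=1→J1  4|2|0
+link4  5|2|0
C(4,2) f=2→J2  5|2|1
+link5  6|2|1
R(2,0) f=1→J1  6|3|1
P(4,5) f=1→J1  6|4|1
P(3,5) f=1→J1  6|5|1
R(2,5) f=1→J1  6|6|1
M = 3(6−1)−2·6−1 = 15−12−1 = 2

M = 2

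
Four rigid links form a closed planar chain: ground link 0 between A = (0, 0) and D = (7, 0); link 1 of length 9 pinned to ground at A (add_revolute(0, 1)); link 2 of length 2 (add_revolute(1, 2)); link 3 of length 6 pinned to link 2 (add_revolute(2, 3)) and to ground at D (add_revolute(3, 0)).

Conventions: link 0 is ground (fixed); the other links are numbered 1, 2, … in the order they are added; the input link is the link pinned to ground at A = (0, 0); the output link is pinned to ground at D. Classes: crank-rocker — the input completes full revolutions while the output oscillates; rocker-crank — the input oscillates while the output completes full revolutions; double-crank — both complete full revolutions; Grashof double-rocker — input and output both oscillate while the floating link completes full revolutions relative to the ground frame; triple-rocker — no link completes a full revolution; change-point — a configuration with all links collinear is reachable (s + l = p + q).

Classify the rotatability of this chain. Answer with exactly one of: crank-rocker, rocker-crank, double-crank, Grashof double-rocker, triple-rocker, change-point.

lengths: ground=7, input=9, coupler=2, output=6
sorted: s=2 (shortest), l=9 (longest), p+q=13
s + l = 11 vs p + q = 13
s + l < p + q (Grashof) with shortest = coupler link → Grashof double-rocker

Grashof double-rocker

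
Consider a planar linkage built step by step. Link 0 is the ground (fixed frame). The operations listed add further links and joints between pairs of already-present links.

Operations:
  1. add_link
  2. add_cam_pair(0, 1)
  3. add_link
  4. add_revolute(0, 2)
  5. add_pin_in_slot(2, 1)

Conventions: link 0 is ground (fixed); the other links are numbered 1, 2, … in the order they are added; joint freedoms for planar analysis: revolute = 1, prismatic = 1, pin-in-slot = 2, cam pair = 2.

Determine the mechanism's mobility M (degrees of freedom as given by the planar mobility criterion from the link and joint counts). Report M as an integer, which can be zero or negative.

(L,J1,J2)=(1,0,0); link0 fixed
link1: (2,0,0)
C 0-1 [J2]: (2,0,1)
link2: (3,0,1)
R 0-2 [J1]: (3,1,1)
PS 2-1 [J2]: (3,1,2)
Grübler: 3·2 − 2·1 − 2 = 2

M = 2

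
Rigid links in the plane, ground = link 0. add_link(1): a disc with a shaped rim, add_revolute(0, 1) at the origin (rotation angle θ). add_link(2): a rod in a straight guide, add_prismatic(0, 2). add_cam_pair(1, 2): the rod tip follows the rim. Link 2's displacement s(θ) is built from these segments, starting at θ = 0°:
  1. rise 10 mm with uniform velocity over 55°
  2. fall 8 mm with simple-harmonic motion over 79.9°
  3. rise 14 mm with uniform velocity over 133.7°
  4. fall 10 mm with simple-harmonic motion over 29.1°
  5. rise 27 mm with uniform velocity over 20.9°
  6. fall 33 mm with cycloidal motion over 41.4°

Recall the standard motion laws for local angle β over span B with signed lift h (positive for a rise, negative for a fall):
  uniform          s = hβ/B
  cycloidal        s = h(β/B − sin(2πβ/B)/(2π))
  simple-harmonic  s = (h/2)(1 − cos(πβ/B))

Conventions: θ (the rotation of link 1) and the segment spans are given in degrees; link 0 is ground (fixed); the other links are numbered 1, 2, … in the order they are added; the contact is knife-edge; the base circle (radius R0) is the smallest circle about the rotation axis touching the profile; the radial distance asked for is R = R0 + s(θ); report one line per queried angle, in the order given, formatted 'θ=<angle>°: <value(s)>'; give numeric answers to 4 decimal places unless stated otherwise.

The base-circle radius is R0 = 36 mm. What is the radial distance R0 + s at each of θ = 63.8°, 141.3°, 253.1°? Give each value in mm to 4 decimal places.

segment 1 (0° to 55°, uniform, h = 10) is passed completely: s = 0.0000 + (10) = 10.0000
θ = 63.8° falls in segment 2 (55° to 134.9°, simple-harmonic, h = -8): β = 63.8 − 55 = 8.8°, B = 79.9°; Δs = -8/2·(1 − cos(π·0.1101)) = -0.2371; s = 10.0000 − 0.2371 = 9.7629
segment 2 (55° to 134.9°, simple-harmonic, h = -8) is passed completely: s = 10.0000 + (-8) = 2.0000
θ = 141.3° falls in segment 3 (134.9° to 268.6°, uniform, h = 14): β = 141.3 − 134.9 = 6.4°, B = 133.7°; Δs = 14·6.4/133.7 = 0.6702; s = 2.0000 + 0.6702 = 2.6702
θ = 253.1° falls in segment 3 (134.9° to 268.6°, uniform, h = 14): β = 253.1 − 134.9 = 118.2°, B = 133.7°; Δs = 14·118.2/133.7 = 12.3770; s = 2.0000 + 12.3770 = 14.3770
θ=63.8°: R = R0 + s = 36 + 9.7629 = 45.7629
θ=141.3°: R = R0 + s = 36 + 2.6702 = 38.6702
θ=253.1°: R = R0 + s = 36 + 14.3770 = 50.3770

θ=63.8°: 45.7629
θ=141.3°: 38.6702
θ=253.1°: 50.3770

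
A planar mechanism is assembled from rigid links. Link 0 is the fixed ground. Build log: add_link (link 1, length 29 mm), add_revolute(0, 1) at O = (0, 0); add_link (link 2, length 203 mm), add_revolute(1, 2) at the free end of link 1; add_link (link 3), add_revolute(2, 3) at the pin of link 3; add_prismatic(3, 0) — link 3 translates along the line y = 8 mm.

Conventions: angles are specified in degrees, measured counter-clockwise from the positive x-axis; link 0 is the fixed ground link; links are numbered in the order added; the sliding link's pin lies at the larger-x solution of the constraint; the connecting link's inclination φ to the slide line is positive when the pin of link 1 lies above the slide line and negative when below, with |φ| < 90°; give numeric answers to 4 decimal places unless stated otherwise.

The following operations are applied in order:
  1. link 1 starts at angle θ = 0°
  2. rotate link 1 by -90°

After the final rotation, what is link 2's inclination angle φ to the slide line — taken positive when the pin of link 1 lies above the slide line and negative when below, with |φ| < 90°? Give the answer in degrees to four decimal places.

geometry: r = 29 mm, L = 203 mm, e = 8 mm; θ starts at 0°
rotate link 1 by -90°: θ ← 0° -90° = -90°
h = r sin θ − e = -29.000000 − 8 = -37.000000
sin φ = h / L = -37.000000 / 203 = -0.18226601
φ = arcsin(-0.18226601) = -10.501776°

-10.5018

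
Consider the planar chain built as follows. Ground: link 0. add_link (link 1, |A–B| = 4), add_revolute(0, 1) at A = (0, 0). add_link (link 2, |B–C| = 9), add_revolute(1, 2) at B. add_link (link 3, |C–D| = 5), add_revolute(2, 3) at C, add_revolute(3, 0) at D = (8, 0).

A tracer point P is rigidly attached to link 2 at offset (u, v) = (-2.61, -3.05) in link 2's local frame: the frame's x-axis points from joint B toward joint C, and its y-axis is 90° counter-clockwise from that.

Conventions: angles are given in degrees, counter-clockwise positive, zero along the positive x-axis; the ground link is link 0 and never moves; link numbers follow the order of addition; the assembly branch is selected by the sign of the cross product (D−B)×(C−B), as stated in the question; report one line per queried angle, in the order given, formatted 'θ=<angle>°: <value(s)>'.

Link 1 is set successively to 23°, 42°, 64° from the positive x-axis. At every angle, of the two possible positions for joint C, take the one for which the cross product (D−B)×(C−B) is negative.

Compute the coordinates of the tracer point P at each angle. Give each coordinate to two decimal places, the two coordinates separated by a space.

A=(0,0), D=(8.00,0)
θ=23°: B = A + 4.00·(cos23°, sin23°) = (3.6820, 1.5629)
θ=23°: |BD| = 4.5921
θ=23°: circle(B,9.00) ∩ circle(D,5.00): a=8.3935, h=3.2481
θ=23°:   candidates: C₊=(12.6799,1.7604) cross=14.916; C₋=(10.4689,-4.3479) cross=-14.916
θ=23°:   branch - wants cross < 0 → take C=(10.4689,-4.3479) (cross=-14.916)
θ=23°: ex = (C−B)/|BC| = (0.7541,-0.6568); ey = (0.6568,0.7541)
θ=23°: P = B + -2.61·ex + -3.05·ey = (-0.2893,0.9771)
θ=42°: B = A + 4.00·(cos42°, sin42°) = (2.9726, 2.6765)
θ=42°: |BD| = 5.6955
θ=42°: circle(B,9.00) ∩ circle(D,5.00): a=7.7639, h=4.5521
θ=42°:   candidates: C₊=(11.9650,3.0461) cross=25.927; C₋=(7.6866,-4.9902) cross=-25.927
θ=42°:   branch - wants cross < 0 → take C=(7.6866,-4.9902) (cross=-25.927)
θ=42°: ex = (C−B)/|BC| = (0.5238,-0.8519); ey = (0.8519,0.5238)
θ=42°: P = B + -2.61·ex + -3.05·ey = (-0.9926,3.3023)
θ=64°: B = A + 4.00·(cos64°, sin64°) = (1.7535, 3.5952)
θ=64°: |BD| = 7.2072
θ=64°: circle(B,9.00) ∩ circle(D,5.00): a=7.4886, h=4.9921
θ=64°:   candidates: C₊=(10.7341,4.1863) cross=35.979; C₋=(5.7537,-4.4670) cross=-35.979
θ=64°:   branch - wants cross < 0 → take C=(5.7537,-4.4670) (cross=-35.979)
θ=64°: ex = (C−B)/|BC| = (0.4445,-0.8958); ey = (0.8958,0.4445)
θ=64°: P = B + -2.61·ex + -3.05·ey = (-2.1387,4.5776)

θ=23°: -0.29 0.98
θ=42°: -0.99 3.30
θ=64°: -2.14 4.58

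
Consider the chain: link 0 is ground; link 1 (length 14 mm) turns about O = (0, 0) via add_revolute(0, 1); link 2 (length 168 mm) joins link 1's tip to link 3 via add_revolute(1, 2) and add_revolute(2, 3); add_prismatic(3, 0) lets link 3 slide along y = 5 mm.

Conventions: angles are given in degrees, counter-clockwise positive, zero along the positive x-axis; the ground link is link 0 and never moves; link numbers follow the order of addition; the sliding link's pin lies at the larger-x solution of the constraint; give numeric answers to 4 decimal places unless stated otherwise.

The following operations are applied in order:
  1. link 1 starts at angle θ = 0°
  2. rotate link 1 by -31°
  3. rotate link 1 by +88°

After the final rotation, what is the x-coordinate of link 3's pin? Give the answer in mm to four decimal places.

geometry: r = 14 mm, L = 168 mm, e = 5 mm; θ starts at 0°
rotate link 1 by -31°: θ ← 0° -31° = -31°
rotate link 1 by +88°: θ ← -31° +88° = 57°
crank pin P = (r cos θ, r sin θ) = (7.624946, 11.741388)
h = r sin θ − e = 11.741388 − 5 = 6.741388
x = r cos θ + √(L² − h²) = 7.624946 + 167.864689 = 175.489635

175.4896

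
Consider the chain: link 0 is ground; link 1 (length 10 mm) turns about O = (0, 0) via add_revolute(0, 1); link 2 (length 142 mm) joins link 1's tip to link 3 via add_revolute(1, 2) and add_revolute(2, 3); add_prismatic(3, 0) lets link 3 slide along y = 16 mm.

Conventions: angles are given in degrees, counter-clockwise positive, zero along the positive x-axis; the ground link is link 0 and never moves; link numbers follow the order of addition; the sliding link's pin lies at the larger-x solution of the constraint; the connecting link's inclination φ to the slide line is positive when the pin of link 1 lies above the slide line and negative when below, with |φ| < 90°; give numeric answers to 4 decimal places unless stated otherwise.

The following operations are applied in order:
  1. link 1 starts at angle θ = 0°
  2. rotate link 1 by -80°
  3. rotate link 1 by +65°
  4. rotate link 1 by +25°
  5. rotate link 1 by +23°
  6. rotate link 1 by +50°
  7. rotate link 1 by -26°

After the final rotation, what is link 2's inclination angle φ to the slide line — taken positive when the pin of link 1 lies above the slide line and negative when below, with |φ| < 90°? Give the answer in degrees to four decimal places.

geometry: r = 10 mm, L = 142 mm, e = 16 mm; θ starts at 0°
rotate link 1 by -80°: θ ← 0° -80° = -80°
rotate link 1 by +65°: θ ← -80° +65° = -15°
rotate link 1 by +25°: θ ← -15° +25° = 10°
rotate link 1 by +23°: θ ← 10° +23° = 33°
rotate link 1 by +50°: θ ← 33° +50° = 83°
rotate link 1 by -26°: θ ← 83° -26° = 57°
h = r sin θ − e = 8.386706 − 16 = -7.613294
sin φ = h / L = -7.613294 / 142 = -0.05361475
φ = arcsin(-0.05361475) = -3.073372°

-3.0734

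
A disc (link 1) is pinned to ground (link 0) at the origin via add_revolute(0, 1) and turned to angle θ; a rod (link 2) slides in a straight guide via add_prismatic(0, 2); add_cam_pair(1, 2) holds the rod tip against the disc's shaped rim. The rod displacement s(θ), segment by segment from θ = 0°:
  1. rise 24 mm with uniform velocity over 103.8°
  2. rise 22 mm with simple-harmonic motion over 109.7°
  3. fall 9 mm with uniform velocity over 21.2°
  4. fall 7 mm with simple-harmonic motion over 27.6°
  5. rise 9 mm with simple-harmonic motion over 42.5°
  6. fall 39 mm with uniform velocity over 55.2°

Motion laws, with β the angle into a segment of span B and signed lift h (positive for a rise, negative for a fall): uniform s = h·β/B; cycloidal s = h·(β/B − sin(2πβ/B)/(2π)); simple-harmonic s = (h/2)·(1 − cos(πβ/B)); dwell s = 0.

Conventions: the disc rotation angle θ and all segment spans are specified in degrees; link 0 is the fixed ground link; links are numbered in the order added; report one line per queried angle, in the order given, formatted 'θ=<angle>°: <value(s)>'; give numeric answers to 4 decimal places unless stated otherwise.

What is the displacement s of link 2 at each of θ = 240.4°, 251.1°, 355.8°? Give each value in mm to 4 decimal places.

segment 1 (0° to 103.8°, uniform, h = 24) is passed completely: s = 0.0000 + (24) = 24.0000
segment 2 (103.8° to 213.5°, simple-harmonic, h = 22) is passed completely: s = 24.0000 + (22) = 46.0000
segment 3 (213.5° to 234.7°, uniform, h = -9) is passed completely: s = 46.0000 + (-9) = 37.0000
θ = 240.4° falls in segment 4 (234.7° to 262.3°, simple-harmonic, h = -7): β = 240.4 − 234.7 = 5.7°, B = 27.6°; Δs = -7/2·(1 − cos(π·0.2065)) = -0.7112; s = 37.0000 − 0.7112 = 36.2888
θ = 251.1° falls in segment 4 (234.7° to 262.3°, simple-harmonic, h = -7): β = 251.1 − 234.7 = 16.4°, B = 27.6°; Δs = -7/2·(1 − cos(π·0.5942)) = -4.5208; s = 37.0000 − 4.5208 = 32.4792
segment 4 (234.7° to 262.3°, simple-harmonic, h = -7) is passed completely: s = 37.0000 + (-7) = 30.0000
segment 5 (262.3° to 304.8°, simple-harmonic, h = 9) is passed completely: s = 30.0000 + (9) = 39.0000
θ = 355.8° falls in segment 6 (304.8° to 360°, uniform, h = -39): β = 355.8 − 304.8 = 51°, B = 55.2°; Δs = -39·51/55.2 = -36.0326; s = 39.0000 − 36.0326 = 2.9674

θ=240.4°: 36.2888
θ=251.1°: 32.4792
θ=355.8°: 2.9674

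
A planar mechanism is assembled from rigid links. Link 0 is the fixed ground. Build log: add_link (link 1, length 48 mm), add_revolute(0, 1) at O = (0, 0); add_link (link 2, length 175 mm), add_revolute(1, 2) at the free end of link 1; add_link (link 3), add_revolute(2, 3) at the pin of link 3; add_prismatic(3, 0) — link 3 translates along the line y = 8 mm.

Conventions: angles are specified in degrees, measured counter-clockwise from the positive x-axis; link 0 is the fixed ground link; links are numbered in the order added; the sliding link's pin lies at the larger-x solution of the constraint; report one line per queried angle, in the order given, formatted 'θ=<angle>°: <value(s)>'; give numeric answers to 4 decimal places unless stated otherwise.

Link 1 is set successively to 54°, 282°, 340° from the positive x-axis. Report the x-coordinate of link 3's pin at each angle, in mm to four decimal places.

geometry: r = 48 mm, L = 175 mm, e = 8 mm
θ=54°: crank pin P = (r cos θ, r sin θ) = (28.213692, 38.832816)
θ=54°: h = r sin θ − e = 38.832816 − 8 = 30.832816
θ=54°: x = r cos θ + √(L² − h²) = 28.213692 + 172.262409 = 200.476101
θ=282°: crank pin P = (r cos θ, r sin θ) = (9.979761, -46.951085)
θ=282°: h = r sin θ − e = -46.951085 − 8 = -54.951085
θ=282°: x = r cos θ + √(L² − h²) = 9.979761 + 166.148663 = 176.128424
θ=340°: crank pin P = (r cos θ, r sin θ) = (45.105246, -16.416967)
θ=340°: h = r sin θ − e = -16.416967 − 8 = -24.416967
θ=340°: x = r cos θ + √(L² − h²) = 45.105246 + 173.288233 = 218.393479

θ=54°: 200.4761
θ=282°: 176.1284
θ=340°: 218.3935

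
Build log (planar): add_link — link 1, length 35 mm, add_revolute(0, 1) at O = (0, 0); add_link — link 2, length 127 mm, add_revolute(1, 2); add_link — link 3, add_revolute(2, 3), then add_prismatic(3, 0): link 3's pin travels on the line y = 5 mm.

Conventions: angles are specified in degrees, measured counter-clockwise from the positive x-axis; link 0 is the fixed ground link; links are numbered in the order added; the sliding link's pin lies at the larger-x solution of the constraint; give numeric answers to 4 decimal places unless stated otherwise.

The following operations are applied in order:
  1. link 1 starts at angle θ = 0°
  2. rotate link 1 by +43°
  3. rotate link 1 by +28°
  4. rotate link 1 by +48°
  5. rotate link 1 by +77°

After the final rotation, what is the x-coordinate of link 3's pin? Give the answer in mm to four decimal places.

geometry: r = 35 mm, L = 127 mm, e = 5 mm; θ starts at 0°
rotate link 1 by +43°: θ ← 0° +43° = 43°
rotate link 1 by +28°: θ ← 43° +28° = 71°
rotate link 1 by +48°: θ ← 71° +48° = 119°
rotate link 1 by +77°: θ ← 119° +77° = 196°
crank pin P = (r cos θ, r sin θ) = (-33.644159, -9.647307)
h = r sin θ − e = -9.647307 − 5 = -14.647307
x = r cos θ + √(L² − h²) = -33.644159 + 126.152512 = 92.508353

92.5084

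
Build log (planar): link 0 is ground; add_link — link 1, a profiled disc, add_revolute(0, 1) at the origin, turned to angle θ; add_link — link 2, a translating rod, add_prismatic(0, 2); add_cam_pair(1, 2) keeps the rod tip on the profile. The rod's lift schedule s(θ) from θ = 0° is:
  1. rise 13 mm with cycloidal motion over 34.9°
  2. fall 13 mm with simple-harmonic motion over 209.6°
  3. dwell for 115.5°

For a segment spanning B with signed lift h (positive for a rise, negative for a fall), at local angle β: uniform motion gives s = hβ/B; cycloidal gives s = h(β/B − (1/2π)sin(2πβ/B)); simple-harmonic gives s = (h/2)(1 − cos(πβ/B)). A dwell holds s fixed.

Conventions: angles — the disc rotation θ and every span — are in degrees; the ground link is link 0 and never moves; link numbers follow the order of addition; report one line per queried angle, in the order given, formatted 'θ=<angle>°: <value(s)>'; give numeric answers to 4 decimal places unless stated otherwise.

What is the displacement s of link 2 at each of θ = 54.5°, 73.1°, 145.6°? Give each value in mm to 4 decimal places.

seg 1 [0°–34.9°] cycloidal, h=13: full span → s += 13 → s = 13.0000
seg 2 [34.9°–244.5°] simple-harmonic, h=-13: θ=54.5° here. β=19.6, B=209.6. -13/2·(1 − cos(π·0.0935)) = -0.2785 → s = 12.7215
seg 2 [34.9°–244.5°] simple-harmonic, h=-13: θ=73.1° here. β=38.2, B=209.6. -13/2·(1 − cos(π·0.1823)) = -1.0366 → s = 11.9634
seg 2 [34.9°–244.5°] simple-harmonic, h=-13: θ=145.6° here. β=110.7, B=209.6. -13/2·(1 − cos(π·0.5281)) = -7.0741 → s = 5.9259

θ=54.5°: 12.7215
θ=73.1°: 11.9634
θ=145.6°: 5.9259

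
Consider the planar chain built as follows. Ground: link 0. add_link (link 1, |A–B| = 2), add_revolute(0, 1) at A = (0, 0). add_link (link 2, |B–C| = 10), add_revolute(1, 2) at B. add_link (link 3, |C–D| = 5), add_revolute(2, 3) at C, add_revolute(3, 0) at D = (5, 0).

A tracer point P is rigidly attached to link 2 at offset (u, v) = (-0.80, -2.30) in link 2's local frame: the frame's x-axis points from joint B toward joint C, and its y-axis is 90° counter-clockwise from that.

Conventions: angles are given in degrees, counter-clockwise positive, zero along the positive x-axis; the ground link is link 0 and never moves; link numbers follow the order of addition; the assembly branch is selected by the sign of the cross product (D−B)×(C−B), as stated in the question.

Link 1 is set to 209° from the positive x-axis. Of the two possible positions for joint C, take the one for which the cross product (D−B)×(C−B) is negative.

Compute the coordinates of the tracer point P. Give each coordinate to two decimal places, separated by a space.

A=(0,0), D=(5.00,0)
B = A + 2.00·(cos209°, sin209°) = (-1.7492, -0.9696)
|BD| = 6.8185
circle(B,10.00) ∩ circle(D,5.00): a=8.9090, h=4.5420
  candidates: C₊=(6.4233,4.7931) cross=30.970; C₋=(7.7151,-4.1986) cross=-30.970
  branch - wants cross < 0 → take C=(7.7151,-4.1986) (cross=-30.970)
ex = (C−B)/|BC| = (0.9464,-0.3229); ey = (0.3229,0.9464)
P = B + -0.80·ex + -2.30·ey = (-3.2491,-2.8881)

-3.25 -2.89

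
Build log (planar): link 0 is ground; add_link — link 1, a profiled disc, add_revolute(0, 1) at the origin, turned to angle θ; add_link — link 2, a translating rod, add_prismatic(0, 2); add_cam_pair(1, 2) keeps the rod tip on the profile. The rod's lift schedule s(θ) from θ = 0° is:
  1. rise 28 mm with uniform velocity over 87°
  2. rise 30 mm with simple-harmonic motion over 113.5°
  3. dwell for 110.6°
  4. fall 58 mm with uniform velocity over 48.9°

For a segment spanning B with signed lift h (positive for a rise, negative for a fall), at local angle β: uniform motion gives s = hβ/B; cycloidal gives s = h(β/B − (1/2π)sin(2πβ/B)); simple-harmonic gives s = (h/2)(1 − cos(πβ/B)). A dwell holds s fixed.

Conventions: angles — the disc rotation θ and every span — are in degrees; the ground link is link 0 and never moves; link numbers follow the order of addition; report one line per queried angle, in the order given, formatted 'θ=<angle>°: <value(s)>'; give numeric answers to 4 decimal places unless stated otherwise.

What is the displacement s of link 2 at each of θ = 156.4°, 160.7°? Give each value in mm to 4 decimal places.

seg 1 [0°–87°] uniform, h=28: full span → s += 28 → s = 28.0000
seg 2 [87°–200.5°] simple-harmonic, h=30: θ=156.4° here. β=69.4, B=113.5. 30/2·(1 − cos(π·0.6115)) = 20.1455 → s = 48.1455
seg 2 [87°–200.5°] simple-harmonic, h=30: θ=160.7° here. β=73.7, B=113.5. 30/2·(1 − cos(π·0.6493)) = 21.7821 → s = 49.7821

θ=156.4°: 48.1455
θ=160.7°: 49.7821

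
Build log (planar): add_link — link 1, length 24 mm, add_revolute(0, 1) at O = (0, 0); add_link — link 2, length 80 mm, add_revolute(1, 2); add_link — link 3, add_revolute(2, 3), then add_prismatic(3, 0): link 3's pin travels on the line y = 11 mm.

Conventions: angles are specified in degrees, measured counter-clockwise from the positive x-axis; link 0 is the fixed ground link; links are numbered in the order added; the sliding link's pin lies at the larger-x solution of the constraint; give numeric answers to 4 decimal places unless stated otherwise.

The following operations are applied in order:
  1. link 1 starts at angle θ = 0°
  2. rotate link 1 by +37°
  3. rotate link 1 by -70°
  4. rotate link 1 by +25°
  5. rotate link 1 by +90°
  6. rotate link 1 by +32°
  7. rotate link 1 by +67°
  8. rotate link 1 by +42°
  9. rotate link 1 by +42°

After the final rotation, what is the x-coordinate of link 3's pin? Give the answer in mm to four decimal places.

geometry: r = 24 mm, L = 80 mm, e = 11 mm; θ starts at 0°
rotate link 1 by +37°: θ ← 0° +37° = 37°
rotate link 1 by -70°: θ ← 37° -70° = -33°
rotate link 1 by +25°: θ ← -33° +25° = -8°
rotate link 1 by +90°: θ ← -8° +90° = 82°
rotate link 1 by +32°: θ ← 82° +32° = 114°
rotate link 1 by +67°: θ ← 114° +67° = 181°
rotate link 1 by +42°: θ ← 181° +42° = 223°
rotate link 1 by +42°: θ ← 223° +42° = 265°
crank pin P = (r cos θ, r sin θ) = (-2.091738, -23.908673)
h = r sin θ − e = -23.908673 − 11 = -34.908673
x = r cos θ + √(L² − h²) = -2.091738 + 71.981835 = 69.890097

69.8901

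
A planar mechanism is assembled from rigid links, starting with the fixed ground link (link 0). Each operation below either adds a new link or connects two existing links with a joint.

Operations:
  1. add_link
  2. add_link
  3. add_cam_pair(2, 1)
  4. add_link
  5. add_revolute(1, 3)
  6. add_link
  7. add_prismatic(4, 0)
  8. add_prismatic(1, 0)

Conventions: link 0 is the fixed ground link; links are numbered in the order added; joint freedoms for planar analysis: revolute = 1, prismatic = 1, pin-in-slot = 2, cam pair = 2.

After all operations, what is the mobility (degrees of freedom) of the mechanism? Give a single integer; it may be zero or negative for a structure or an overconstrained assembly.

(L,J1,J2)=(1,0,0); link0 fixed
link1: (2,0,0)
link2: (3,0,0)
C 2-1 [J2]: (3,0,1)
link3: (4,0,1)
R 1-3 [J1]: (4,1,1)
link4: (5,1,1)
P 4-0 [J1]: (5,2,1)
P 1-0 [J1]: (5,3,1)
Grübler: 3·4 − 2·3 − 1 = 5

M = 5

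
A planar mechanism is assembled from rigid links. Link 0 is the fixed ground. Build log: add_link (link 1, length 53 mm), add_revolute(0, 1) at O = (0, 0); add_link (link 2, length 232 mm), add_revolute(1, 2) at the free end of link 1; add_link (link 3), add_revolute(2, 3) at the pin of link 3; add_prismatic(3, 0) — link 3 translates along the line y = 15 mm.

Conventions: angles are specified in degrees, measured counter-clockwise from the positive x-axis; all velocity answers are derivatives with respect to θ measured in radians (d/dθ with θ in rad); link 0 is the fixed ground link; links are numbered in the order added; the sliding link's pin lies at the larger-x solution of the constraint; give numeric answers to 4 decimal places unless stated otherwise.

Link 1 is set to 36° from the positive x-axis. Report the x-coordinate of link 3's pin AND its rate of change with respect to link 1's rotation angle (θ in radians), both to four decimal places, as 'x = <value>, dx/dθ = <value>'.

geometry: r = 53 mm, L = 232 mm, e = 15 mm
crank pin P = (r cos θ, r sin θ) = (42.877901, 31.152618)
h = r sin θ − e = 31.152618 − 15 = 16.152618
x = r cos θ + √(L² − h²) = 42.877901 + 231.437017 = 274.314918
dx/dθ = −r sin θ − h·r cos θ/√(L² − h²) (θ in radians; h = 16.152618) = -34.145184

x = 274.3149, dx/dθ = -34.1452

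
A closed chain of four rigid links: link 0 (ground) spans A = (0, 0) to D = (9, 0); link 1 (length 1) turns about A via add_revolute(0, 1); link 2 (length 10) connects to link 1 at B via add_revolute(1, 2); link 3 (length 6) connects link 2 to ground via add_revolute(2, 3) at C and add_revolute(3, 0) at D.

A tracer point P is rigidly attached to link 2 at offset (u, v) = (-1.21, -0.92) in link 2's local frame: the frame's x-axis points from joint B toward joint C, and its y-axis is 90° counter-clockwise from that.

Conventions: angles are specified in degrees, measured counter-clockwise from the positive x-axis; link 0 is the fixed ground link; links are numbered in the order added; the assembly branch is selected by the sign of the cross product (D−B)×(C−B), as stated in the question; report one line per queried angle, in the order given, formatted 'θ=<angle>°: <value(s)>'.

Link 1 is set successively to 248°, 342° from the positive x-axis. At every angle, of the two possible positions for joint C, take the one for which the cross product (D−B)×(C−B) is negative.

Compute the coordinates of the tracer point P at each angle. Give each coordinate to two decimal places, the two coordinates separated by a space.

A=(0,0), D=(9.00,0)
θ=248°: B = A + 1.00·(cos248°, sin248°) = (-0.3746, -0.9272)
θ=248°: |BD| = 9.4203
θ=248°: circle(B,10.00) ∩ circle(D,6.00): a=8.1071, h=5.8545
θ=248°:   candidates: C₊=(7.1169,5.6968) cross=55.152; C₋=(8.2693,-5.9553) cross=-55.152
θ=248°:   branch - wants cross < 0 → take C=(8.2693,-5.9553) (cross=-55.152)
θ=248°: ex = (C−B)/|BC| = (0.8644,-0.5028); ey = (0.5028,0.8644)
θ=248°: P = B + -1.21·ex + -0.92·ey = (-1.8831,-1.1140)
θ=342°: B = A + 1.00·(cos342°, sin342°) = (0.9511, -0.3090)
θ=342°: |BD| = 8.0549
θ=342°: circle(B,10.00) ∩ circle(D,6.00): a=8.0002, h=5.9998
θ=342°:   candidates: C₊=(8.7152,5.9932) cross=48.327; C₋=(9.1755,-5.9974) cross=-48.327
θ=342°:   branch - wants cross < 0 → take C=(9.1755,-5.9974) (cross=-48.327)
θ=342°: ex = (C−B)/|BC| = (0.8224,-0.5688); ey = (0.5688,0.8224)
θ=342°: P = B + -1.21·ex + -0.92·ey = (-0.5674,-0.3774)

θ=248°: -1.88 -1.11
θ=342°: -0.57 -0.38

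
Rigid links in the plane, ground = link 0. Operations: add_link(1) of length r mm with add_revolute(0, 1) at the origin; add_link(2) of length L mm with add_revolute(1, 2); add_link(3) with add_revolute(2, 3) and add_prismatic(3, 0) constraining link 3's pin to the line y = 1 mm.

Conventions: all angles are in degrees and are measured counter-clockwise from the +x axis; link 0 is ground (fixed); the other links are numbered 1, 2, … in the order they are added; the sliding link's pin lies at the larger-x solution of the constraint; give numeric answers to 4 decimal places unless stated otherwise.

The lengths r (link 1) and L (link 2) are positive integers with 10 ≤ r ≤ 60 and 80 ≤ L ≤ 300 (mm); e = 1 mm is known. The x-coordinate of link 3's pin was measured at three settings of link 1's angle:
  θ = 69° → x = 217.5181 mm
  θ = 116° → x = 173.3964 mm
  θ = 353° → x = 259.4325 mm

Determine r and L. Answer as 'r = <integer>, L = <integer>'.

constraint per measurement: (x − r cos θ)² + (r sin θ − e)² = L²
subtracting the θ₁ and θ₂ equations cancels the r² and L² terms:
r = (x₁² − x₂²) / (2[(x₁cos θ₁ + e sin θ₁) − (x₂cos θ₂ + e sin θ₂)]) = 56.0000 → r = 56
L² = (x₁ − r cos θ₁)² + (r sin θ₁ − e)² = 41615.9931 → L = 204.0000 → L = 204
check at θ₃=353°: x = 259.4325 (printed 259.4325) ✓

r = 56, L = 204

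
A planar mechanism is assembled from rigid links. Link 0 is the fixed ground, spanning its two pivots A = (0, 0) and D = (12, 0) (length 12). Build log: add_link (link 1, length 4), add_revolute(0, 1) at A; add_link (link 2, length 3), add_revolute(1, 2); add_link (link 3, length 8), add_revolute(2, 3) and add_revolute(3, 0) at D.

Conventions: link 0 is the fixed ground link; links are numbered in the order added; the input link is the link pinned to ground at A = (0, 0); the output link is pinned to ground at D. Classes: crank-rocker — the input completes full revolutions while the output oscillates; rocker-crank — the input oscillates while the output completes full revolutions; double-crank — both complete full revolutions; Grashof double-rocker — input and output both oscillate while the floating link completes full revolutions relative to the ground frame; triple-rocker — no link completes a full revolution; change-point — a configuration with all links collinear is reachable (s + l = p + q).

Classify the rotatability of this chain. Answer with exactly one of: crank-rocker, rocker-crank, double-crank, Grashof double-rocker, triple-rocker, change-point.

lengths: ground=12, input=4, coupler=3, output=8
sorted: s=3 (shortest), l=12 (longest), p+q=12
s + l = 15 vs p + q = 12
s + l > p + q → non-Grashof → no link fully rotates → triple-rocker

triple-rocker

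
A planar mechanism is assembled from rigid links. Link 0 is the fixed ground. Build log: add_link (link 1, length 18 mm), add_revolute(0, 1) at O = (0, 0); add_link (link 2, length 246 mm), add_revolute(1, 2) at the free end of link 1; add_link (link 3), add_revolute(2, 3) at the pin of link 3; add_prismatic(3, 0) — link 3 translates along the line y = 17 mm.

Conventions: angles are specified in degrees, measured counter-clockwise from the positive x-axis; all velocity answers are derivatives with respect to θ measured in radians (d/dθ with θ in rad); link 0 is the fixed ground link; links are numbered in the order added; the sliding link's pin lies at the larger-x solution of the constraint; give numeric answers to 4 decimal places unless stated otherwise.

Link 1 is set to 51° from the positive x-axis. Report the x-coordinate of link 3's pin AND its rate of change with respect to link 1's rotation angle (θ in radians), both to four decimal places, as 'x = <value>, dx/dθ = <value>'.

geometry: r = 18 mm, L = 246 mm, e = 17 mm
crank pin P = (r cos θ, r sin θ) = (11.327767, 13.988627)
h = r sin θ − e = 13.988627 − 17 = -3.011373
x = r cos θ + √(L² − h²) = 11.327767 + 245.981568 = 257.309335
dx/dθ = −r sin θ − h·r cos θ/√(L² − h²) (θ in radians; h = -3.011373) = -13.849950

x = 257.3093, dx/dθ = -13.8499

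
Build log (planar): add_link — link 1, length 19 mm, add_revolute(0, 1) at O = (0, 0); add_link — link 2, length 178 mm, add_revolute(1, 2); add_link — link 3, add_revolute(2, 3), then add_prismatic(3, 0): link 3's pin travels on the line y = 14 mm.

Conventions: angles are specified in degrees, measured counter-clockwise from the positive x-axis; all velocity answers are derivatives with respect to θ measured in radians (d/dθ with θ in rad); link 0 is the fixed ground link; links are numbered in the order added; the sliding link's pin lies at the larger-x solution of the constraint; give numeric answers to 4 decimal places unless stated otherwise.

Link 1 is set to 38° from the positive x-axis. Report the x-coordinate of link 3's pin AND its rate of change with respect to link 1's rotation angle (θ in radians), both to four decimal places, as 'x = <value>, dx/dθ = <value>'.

geometry: r = 19 mm, L = 178 mm, e = 14 mm
crank pin P = (r cos θ, r sin θ) = (14.972204, 11.697568)
h = r sin θ − e = 11.697568 − 14 = -2.302432
x = r cos θ + √(L² − h²) = 14.972204 + 177.985108 = 192.957313
dx/dθ = −r sin θ − h·r cos θ/√(L² − h²) (θ in radians; h = -2.302432) = -11.503886

x = 192.9573, dx/dθ = -11.5039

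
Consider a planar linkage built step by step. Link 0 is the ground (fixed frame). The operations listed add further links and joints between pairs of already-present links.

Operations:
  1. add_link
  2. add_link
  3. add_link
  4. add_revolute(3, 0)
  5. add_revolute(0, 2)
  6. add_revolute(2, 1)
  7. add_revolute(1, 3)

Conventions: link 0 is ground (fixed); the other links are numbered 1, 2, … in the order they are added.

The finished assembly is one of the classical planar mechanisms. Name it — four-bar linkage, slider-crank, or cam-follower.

links: 4 (incl. ground); joints: 4 revolute, 0 prismatic, 0 higher (cam) pair, forming one closed loop
4 links in a single 4R loop → four-bar linkage

four-bar linkage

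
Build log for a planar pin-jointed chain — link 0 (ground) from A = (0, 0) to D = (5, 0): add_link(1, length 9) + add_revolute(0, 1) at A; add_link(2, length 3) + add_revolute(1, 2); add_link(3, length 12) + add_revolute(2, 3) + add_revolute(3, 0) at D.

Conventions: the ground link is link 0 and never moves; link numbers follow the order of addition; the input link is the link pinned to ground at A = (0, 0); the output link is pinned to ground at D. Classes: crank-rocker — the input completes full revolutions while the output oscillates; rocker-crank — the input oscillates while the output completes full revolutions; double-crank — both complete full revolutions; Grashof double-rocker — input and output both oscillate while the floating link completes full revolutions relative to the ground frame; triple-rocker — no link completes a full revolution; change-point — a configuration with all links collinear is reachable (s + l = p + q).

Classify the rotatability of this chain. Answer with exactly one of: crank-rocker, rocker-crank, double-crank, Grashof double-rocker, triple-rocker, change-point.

lengths: ground=5, input=9, coupler=3, output=12
sorted: s=3 (shortest), l=12 (longest), p+q=14
s + l = 15 vs p + q = 14
s + l > p + q → non-Grashof → no link fully rotates → triple-rocker

triple-rocker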